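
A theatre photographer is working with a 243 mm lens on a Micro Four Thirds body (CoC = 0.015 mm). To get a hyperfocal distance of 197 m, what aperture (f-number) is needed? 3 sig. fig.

f/20

Rearrange H = f²/(N·c) + f for N: N = f² / ((H − f)·c).
N = 243² / ((197000 − 243) × 0.015) = 59049 / 2951 ≈ 20.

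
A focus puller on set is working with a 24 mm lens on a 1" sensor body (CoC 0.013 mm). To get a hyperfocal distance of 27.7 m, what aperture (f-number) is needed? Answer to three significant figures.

f/1.60

Rearrange H = f²/(N·c) + f for N: N = f² / ((H − f)·c).
N = 24² / ((27700 − 24) × 0.013) = 576 / 359.8 ≈ 1.60.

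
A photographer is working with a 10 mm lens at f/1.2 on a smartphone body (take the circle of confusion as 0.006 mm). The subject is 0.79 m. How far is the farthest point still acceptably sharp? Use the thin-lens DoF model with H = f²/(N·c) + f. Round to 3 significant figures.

Hyperfocal distance H = f²/(N·c) + f = 10²/(1.2 × 0.006) + 10 = 100/0.0072 + 10 ≈ 13898.9 mm ≈ 13.90 m.
Far limit Df = s·(H − f)/(H − s) = 790 × (13898.9 − 10) / (13898.9 − 790) = 790 × 13888.9 / 13108.9 ≈ 837.01 mm ≈ 0.837 m.

0.837 m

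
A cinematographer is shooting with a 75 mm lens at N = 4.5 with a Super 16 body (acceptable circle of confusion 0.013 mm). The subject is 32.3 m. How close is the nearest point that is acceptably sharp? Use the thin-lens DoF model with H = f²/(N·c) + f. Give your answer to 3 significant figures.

Hyperfocal distance H = f²/(N·c) + f = 75²/(4.5 × 0.013) + 75 = 5625/0.0585 + 75 ≈ 96228.8 mm ≈ 96.23 m.
Near limit Dn = s·(H − f)/(H + s − 2f) = 32300 × (96228.8 − 75) / (96228.8 + 32300 − 2 × 75) = 32300 × 96153.8 / 128378.8 ≈ 24192 mm ≈ 24.2 m.

24.2 m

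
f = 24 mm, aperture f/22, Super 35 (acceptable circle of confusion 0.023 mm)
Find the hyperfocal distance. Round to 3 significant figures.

Hyperfocal distance H = f²/(N·c) + f = 24²/(22 × 0.023) + 24 = 576/0.506 + 24 ≈ 1162.3 mm ≈ 1.16 m.

1.16 m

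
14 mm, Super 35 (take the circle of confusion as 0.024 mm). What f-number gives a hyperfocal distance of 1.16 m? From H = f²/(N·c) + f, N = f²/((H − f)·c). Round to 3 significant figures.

f/7.13

Rearrange H = f²/(N·c) + f for N: N = f² / ((H − f)·c).
N = 14² / ((1160 − 14) × 0.024) = 196 / 27.50 ≈ 7.13.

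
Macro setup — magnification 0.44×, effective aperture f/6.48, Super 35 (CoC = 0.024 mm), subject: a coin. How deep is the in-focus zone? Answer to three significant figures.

At magnification m, DoF ≈ 2·N_eff·c/m² = 2 × 6.48 × 0.024 / 0.44² = 0.311 / 0.1936 ≈ 1.61 mm.

1.61 mm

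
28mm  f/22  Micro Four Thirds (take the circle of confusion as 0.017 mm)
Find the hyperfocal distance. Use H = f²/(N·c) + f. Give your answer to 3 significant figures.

2.12 m

Hyperfocal distance H = f²/(N·c) + f = 28²/(22 × 0.017) + 28 = 784/0.374 + 28 ≈ 2124.3 mm ≈ 2.12 m.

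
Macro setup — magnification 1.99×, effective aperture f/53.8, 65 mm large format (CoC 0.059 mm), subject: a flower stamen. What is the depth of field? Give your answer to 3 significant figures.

At magnification m, DoF ≈ 2·N_eff·c/m² = 2 × 53.8 × 0.059 / 1.99² = 6.348 / 3.96 ≈ 1.6 mm.

1.60 mm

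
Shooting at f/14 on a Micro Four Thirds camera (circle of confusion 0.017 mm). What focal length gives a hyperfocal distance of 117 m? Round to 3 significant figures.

167 mm

From H = f²/(N·c) + f, with f ≪ H: f ≈ √(H·N·c) = √(117000 × 14 × 0.017) = √27846 ≈ 166.9 mm.
The +f correction barely moves this — solving exactly, f² + N·c·f − N·c·H = 0 ⇒ f = (−N·c + √((N·c)² + 4·N·c·H))/2 = (−0.238 + √111384)/2 ≈ 166.75 mm, so f ≈ 167 mm.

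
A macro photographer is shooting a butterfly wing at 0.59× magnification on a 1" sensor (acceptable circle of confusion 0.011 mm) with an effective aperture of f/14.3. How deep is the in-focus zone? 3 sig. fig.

At magnification m, DoF ≈ 2·N_eff·c/m² = 2 × 14.3 × 0.011 / 0.59² = 0.3146 / 0.3481 ≈ 0.904 mm.

0.904 mm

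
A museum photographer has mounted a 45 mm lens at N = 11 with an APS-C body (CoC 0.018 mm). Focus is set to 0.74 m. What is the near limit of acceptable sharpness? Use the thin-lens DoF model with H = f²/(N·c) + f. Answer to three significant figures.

0.693 m

Hyperfocal distance H = f²/(N·c) + f = 45²/(11 × 0.018) + 45 = 2025/0.198 + 45 ≈ 10272.3 mm ≈ 10.27 m.
Near limit Dn = s·(H − f)/(H + s − 2f) = 740 × (10272.3 − 45) / (10272.3 + 740 − 2 × 45) = 740 × 10227.3 / 10922.3 ≈ 692.91 mm ≈ 0.693 m.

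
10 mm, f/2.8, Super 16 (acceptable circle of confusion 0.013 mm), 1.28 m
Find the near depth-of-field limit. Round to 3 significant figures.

Hyperfocal distance H = f²/(N·c) + f = 10²/(2.8 × 0.013) + 10 = 100/0.0364 + 10 ≈ 2757.3 mm ≈ 2.757 m.
Near limit Dn = s·(H − f)/(H + s − 2f) = 1280 × (2757.3 − 10) / (2757.3 + 1280 − 2 × 10) = 1280 × 2747.3 / 4017.3 ≈ 875.35 mm ≈ 0.875 m.

0.875 m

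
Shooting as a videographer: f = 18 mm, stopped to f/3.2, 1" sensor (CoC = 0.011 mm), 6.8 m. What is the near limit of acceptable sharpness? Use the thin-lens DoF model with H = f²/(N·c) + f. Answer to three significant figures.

3.92 m

Hyperfocal distance H = f²/(N·c) + f = 18²/(3.2 × 0.011) + 18 = 324/0.0352 + 18 ≈ 9222.5 mm ≈ 9.223 m.
Near limit Dn = s·(H − f)/(H + s − 2f) = 6800 × (9222.5 − 18) / (9222.5 + 6800 − 2 × 18) = 6800 × 9204.5 / 15986.5 ≈ 3915.2 mm ≈ 3.92 m.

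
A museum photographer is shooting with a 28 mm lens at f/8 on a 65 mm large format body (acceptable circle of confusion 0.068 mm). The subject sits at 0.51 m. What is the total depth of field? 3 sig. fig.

384 mm

Hyperfocal distance H = f²/(N·c) + f = 28²/(8 × 0.068) + 28 = 784/0.544 + 28 ≈ 1469.2 mm ≈ 1.469 m.
Near limit Dn = s·(H − f)/(H + s − 2f) = 510 × (1469.2 − 28) / (1469.2 + 510 − 2 × 28) = 510 × 1441.2 / 1923.2 ≈ 382.18 mm.
Far limit Df = s·(H − f)/(H − s) = 510 × (1469.2 − 28) / (1469.2 − 510) = 510 × 1441.2 / 959.2 ≈ 766.28 mm.
Depth of field = Df − Dn = 766.28 − 382.18 ≈ 384.10 mm.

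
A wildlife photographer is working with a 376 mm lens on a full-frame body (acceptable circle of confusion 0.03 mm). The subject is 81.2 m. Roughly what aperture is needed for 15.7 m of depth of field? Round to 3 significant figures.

f/5.59

Write h = H − f = f²/(N·c). The thin-lens limits are Dn = s·h/(h + (s−f)) and Df = s·h/(h − (s−f)), so DoF = Df − Dn = 2·s·(s−f)·h / (h² − (s−f)²).
That is a quadratic in h: DoF·h² − 2·s·(s−f)·h − DoF·(s−f)² = 0 ⇒ h = (s−f)·(s + √(s² + DoF²)) / DoF = 80824 × (81200 + √(81200² + 15700²)) / 15700 = 80824 × (81200 + 82703.9) / 15700 ≈ 843781 mm.
Then N = f²/(c·h) = 376² / (0.03 × 843781) = 141376 / 25313 ≈ 5.59.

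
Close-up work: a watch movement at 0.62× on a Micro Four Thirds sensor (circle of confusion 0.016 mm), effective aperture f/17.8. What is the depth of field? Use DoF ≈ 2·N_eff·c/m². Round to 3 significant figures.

At magnification m, DoF ≈ 2·N_eff·c/m² = 2 × 17.8 × 0.016 / 0.62² = 0.5696 / 0.3844 ≈ 1.48 mm.

1.48 mm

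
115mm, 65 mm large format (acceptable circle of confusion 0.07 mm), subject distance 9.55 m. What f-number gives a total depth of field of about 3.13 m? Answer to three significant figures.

Write h = H − f = f²/(N·c). The thin-lens limits are Dn = s·h/(h + (s−f)) and Df = s·h/(h − (s−f)), so DoF = Df − Dn = 2·s·(s−f)·h / (h² − (s−f)²).
That is a quadratic in h: DoF·h² − 2·s·(s−f)·h − DoF·(s−f)² = 0 ⇒ h = (s−f)·(s + √(s² + DoF²)) / DoF = 9435 × (9550 + √(9550² + 3130²)) / 3130 = 9435 × (9550 + 10049.8) / 3130 ≈ 59081 mm.
Then N = f²/(c·h) = 115² / (0.07 × 59081) = 13225 / 4135.7 ≈ 3.20.

f/3.20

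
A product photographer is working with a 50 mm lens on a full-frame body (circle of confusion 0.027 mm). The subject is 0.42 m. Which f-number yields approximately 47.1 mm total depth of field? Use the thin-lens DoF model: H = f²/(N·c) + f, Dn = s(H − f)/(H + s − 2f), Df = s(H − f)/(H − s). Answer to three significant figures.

f/14

Write h = H − f = f²/(N·c). The thin-lens limits are Dn = s·h/(h + (s−f)) and Df = s·h/(h − (s−f)), so DoF = Df − Dn = 2·s·(s−f)·h / (h² − (s−f)²).
That is a quadratic in h: DoF·h² − 2·s·(s−f)·h − DoF·(s−f)² = 0 ⇒ h = (s−f)·(s + √(s² + DoF²)) / DoF = 370 × (420 + √(420² + 47.1²)) / 47.1 = 370 × (420 + 422.633) / 47.1 ≈ 6619.4 mm.
Then N = f²/(c·h) = 50² / (0.027 × 6619.4) = 2500 / 178.72 ≈ 14.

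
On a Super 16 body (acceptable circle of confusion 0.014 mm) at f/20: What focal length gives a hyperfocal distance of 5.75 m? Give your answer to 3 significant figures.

40.0 mm

From H = f²/(N·c) + f, with f ≪ H: f ≈ √(H·N·c) = √(5750 × 20 × 0.014) = √1610.0 ≈ 40.12 mm.
Exact: f² + N·c·f − N·c·H = 0 ⇒ f = (−N·c + √((N·c)² + 4·N·c·H))/2 = (−0.28 + √6440.1)/2 ≈ 39.985 mm ≈ 40.0 mm.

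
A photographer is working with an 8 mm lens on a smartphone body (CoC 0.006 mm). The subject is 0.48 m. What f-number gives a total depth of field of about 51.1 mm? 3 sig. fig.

Write h = H − f = f²/(N·c). The thin-lens limits are Dn = s·h/(h + (s−f)) and Df = s·h/(h − (s−f)), so DoF = Df − Dn = 2·s·(s−f)·h / (h² − (s−f)²).
That is a quadratic in h: DoF·h² − 2·s·(s−f)·h − DoF·(s−f)² = 0 ⇒ h = (s−f)·(s + √(s² + DoF²)) / DoF = 472 × (480 + √(480² + 51.1²)) / 51.1 = 472 × (480 + 482.712) / 51.1 ≈ 8892.4 mm.
Then N = f²/(c·h) = 8² / (0.006 × 8892.4) = 64 / 53.354 ≈ 1.20.

f/1.20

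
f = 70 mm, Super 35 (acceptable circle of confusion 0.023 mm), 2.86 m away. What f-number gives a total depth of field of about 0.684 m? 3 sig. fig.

f/9

Write h = H − f = f²/(N·c). The thin-lens limits are Dn = s·h/(h + (s−f)) and Df = s·h/(h − (s−f)), so DoF = Df − Dn = 2·s·(s−f)·h / (h² − (s−f)²).
That is a quadratic in h: DoF·h² − 2·s·(s−f)·h − DoF·(s−f)² = 0 ⇒ h = (s−f)·(s + √(s² + DoF²)) / DoF = 2790 × (2860 + √(2860² + 684²)) / 684 = 2790 × (2860 + 2940.66) / 684 ≈ 23661 mm.
Then N = f²/(c·h) = 70² / (0.023 × 23661) = 4900 / 544.19 ≈ 9.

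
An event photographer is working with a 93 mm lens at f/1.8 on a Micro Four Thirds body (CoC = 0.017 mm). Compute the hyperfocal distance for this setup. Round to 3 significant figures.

Hyperfocal distance H = f²/(N·c) + f = 93²/(1.8 × 0.017) + 93 = 8649/0.0306 + 93 ≈ 282740.1 mm ≈ 283 m.

283 m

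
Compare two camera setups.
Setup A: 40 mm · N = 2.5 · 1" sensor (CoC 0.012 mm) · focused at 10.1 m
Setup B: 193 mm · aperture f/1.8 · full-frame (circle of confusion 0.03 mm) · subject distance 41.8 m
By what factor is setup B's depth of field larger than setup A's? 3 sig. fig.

Setup A: H = 40²/(2.5×0.012) + 40 ≈ 53373.3 mm; DoF = Df − Dn = 12448.0 − 8497.2 ≈ 3950.8 mm.
Setup B: H = 193²/(1.8×0.03) + 193 ≈ 689989.3 mm; DoF = Df − Dn = 44483.1 − 39422.1 ≈ 5061.0 mm.
Ratio = 5061.0 / 3950.8 ≈ 1.28.

1.28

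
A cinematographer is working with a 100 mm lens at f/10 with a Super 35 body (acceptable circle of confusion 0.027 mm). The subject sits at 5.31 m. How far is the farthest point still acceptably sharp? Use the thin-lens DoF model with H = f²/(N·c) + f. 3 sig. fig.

6.18 m

Hyperfocal distance H = f²/(N·c) + f = 100²/(10 × 0.027) + 100 = 10000/0.27 + 100 ≈ 37137.0 mm ≈ 37.14 m.
Far limit Df = s·(H − f)/(H − s) = 5310 × (37137.0 − 100) / (37137.0 − 5310) = 5310 × 37037.0 / 31827.0 ≈ 6179.2 mm ≈ 6.18 m.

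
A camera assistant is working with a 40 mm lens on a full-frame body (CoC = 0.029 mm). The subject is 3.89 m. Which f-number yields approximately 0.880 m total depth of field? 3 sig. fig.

f/1.60

Write h = H − f = f²/(N·c). The thin-lens limits are Dn = s·h/(h + (s−f)) and Df = s·h/(h − (s−f)), so DoF = Df − Dn = 2·s·(s−f)·h / (h² − (s−f)²).
That is a quadratic in h: DoF·h² − 2·s·(s−f)·h − DoF·(s−f)² = 0 ⇒ h = (s−f)·(s + √(s² + DoF²)) / DoF = 3850 × (3890 + √(3890² + 880²)) / 880 = 3850 × (3890 + 3988.30) / 880 ≈ 34468 mm.
Then N = f²/(c·h) = 40² / (0.029 × 34468) = 1600 / 999.56 ≈ 1.60.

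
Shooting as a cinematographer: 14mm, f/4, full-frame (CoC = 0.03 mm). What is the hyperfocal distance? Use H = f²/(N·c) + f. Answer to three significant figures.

Hyperfocal distance H = f²/(N·c) + f = 14²/(4 × 0.03) + 14 = 196/0.12 + 14 ≈ 1647.3 mm ≈ 1.65 m.

1.65 m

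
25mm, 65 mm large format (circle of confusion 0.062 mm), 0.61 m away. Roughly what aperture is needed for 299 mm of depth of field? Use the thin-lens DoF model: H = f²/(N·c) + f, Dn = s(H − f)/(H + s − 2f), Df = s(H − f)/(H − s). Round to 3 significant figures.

f/4

Write h = H − f = f²/(N·c). The thin-lens limits are Dn = s·h/(h + (s−f)) and Df = s·h/(h − (s−f)), so DoF = Df − Dn = 2·s·(s−f)·h / (h² − (s−f)²).
That is a quadratic in h: DoF·h² − 2·s·(s−f)·h − DoF·(s−f)² = 0 ⇒ h = (s−f)·(s + √(s² + DoF²)) / DoF = 585 × (610 + √(610² + 299²)) / 299 = 585 × (610 + 679.339) / 299 ≈ 2522.6 mm.
Then N = f²/(c·h) = 25² / (0.062 × 2522.6) = 625 / 156.40 ≈ 4.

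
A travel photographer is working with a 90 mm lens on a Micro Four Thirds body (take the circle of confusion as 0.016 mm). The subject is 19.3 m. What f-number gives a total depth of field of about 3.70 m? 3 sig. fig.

f/2.50

Write h = H − f = f²/(N·c). The thin-lens limits are Dn = s·h/(h + (s−f)) and Df = s·h/(h − (s−f)), so DoF = Df − Dn = 2·s·(s−f)·h / (h² − (s−f)²).
That is a quadratic in h: DoF·h² − 2·s·(s−f)·h − DoF·(s−f)² = 0 ⇒ h = (s−f)·(s + √(s² + DoF²)) / DoF = 19210 × (19300 + √(19300² + 3700²)) / 3700 = 19210 × (19300 + 19651.5) / 3700 ≈ 202232 mm.
Then N = f²/(c·h) = 90² / (0.016 × 202232) = 8100 / 3235.7 ≈ 2.50.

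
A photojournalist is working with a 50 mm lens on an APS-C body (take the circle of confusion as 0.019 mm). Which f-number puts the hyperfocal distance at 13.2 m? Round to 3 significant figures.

Rearrange H = f²/(N·c) + f for N: N = f² / ((H − f)·c).
N = 50² / ((13200 − 50) × 0.019) = 2500 / 249.8 ≈ 10.

f/10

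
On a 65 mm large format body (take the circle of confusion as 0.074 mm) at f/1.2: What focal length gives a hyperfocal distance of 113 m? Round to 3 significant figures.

From H = f²/(N·c) + f, with f ≪ H: f ≈ √(H·N·c) = √(113000 × 1.2 × 0.074) = √10034 ≈ 100.2 mm.
The +f correction barely moves this — solving exactly, f² + N·c·f − N·c·H = 0 ⇒ f = (−N·c + √((N·c)² + 4·N·c·H))/2 = (−0.0888 + √40138)/2 ≈ 100.13 mm, so f ≈ 100 mm.

100 mm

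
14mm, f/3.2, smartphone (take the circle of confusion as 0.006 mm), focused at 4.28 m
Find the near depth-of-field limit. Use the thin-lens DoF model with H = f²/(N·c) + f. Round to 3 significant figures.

3.02 m

Hyperfocal distance H = f²/(N·c) + f = 14²/(3.2 × 0.006) + 14 = 196/0.0192 + 14 ≈ 10222.3 mm ≈ 10.22 m.
Near limit Dn = s·(H − f)/(H + s − 2f) = 4280 × (10222.3 − 14) / (10222.3 + 4280 − 2 × 14) = 4280 × 10208.3 / 14474.3 ≈ 3018.6 mm ≈ 3.02 m.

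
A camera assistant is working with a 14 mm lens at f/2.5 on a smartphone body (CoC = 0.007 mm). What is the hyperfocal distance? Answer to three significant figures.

Hyperfocal distance H = f²/(N·c) + f = 14²/(2.5 × 0.007) + 14 = 196/0.0175 + 14 ≈ 11214.0 mm ≈ 11.2 m.

11.2 m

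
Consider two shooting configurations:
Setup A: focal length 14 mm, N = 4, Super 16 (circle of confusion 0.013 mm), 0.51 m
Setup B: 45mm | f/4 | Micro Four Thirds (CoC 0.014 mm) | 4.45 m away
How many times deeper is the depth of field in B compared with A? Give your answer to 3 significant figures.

Setup A: H = 14²/(4×0.013) + 14 ≈ 3783.2 mm; DoF = Df − Dn = 587.28 − 450.69 ≈ 136.59 mm.
Setup B: H = 45²/(4×0.014) + 45 ≈ 36205.7 mm; DoF = Df − Dn = 5067.3 − 3966.8 ≈ 1100.5 mm.
Ratio = 1100.5 / 136.59 ≈ 8.06.

8.06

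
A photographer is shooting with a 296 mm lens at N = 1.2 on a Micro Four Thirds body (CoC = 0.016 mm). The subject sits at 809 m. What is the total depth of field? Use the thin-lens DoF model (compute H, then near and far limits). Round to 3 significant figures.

Hyperfocal distance H = f²/(N·c) + f = 296²/(1.2 × 0.016) + 296 = 87616/0.0192 + 296 ≈ 4563629.3 mm ≈ 4564 m.
Near limit Dn = s·(H − f)/(H + s − 2f) = 809000 × (4563629.3 − 296) / (4563629.3 + 809000 − 2 × 296) = 809000 × 4563333.3 / 5372037.3 ≈ 687214 mm.
Far limit Df = s·(H − f)/(H − s) = 809000 × (4563629.3 − 296) / (4563629.3 − 809000) = 809000 × 4563333.3 / 3754629.3 ≈ 983249 mm.
Depth of field = Df − Dn = 983249 − 687214 ≈ 296035 mm ≈ 296 m.

296 m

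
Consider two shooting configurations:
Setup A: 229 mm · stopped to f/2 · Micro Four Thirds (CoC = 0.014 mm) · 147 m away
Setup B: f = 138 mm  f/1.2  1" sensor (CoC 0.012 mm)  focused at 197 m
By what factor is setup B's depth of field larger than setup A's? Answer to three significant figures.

2.59

Setup A: H = 229²/(2×0.014) + 229 ≈ 1873121.9 mm; DoF = Df − Dn = 159499 − 136317 ≈ 23182 mm.
Setup B: H = 138²/(1.2×0.012) + 138 ≈ 1322638.0 mm; DoF = Df − Dn = 231453 − 171475 ≈ 59978 mm.
Ratio = 59978 / 23182 ≈ 2.59.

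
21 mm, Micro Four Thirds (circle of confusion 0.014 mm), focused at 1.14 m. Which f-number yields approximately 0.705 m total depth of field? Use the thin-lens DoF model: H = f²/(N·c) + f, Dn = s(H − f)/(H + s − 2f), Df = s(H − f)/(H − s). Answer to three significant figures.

Write h = H − f = f²/(N·c). The thin-lens limits are Dn = s·h/(h + (s−f)) and Df = s·h/(h − (s−f)), so DoF = Df − Dn = 2·s·(s−f)·h / (h² − (s−f)²).
That is a quadratic in h: DoF·h² − 2·s·(s−f)·h − DoF·(s−f)² = 0 ⇒ h = (s−f)·(s + √(s² + DoF²)) / DoF = 1119 × (1140 + √(1140² + 705²)) / 705 = 1119 × (1140 + 1340.38) / 705 ≈ 3936.9 mm.
Then N = f²/(c·h) = 21² / (0.014 × 3936.9) = 441 / 55.117 ≈ 8.

f/8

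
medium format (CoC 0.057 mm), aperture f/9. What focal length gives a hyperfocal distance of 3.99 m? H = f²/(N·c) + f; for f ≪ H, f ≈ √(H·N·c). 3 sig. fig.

From H = f²/(N·c) + f, with f ≪ H: f ≈ √(H·N·c) = √(3990 × 9 × 0.057) = √2046.9 ≈ 45.24 mm.
Exact: f² + N·c·f − N·c·H = 0 ⇒ f = (−N·c + √((N·c)² + 4·N·c·H))/2 = (−0.513 + √8187.7)/2 ≈ 44.987 mm ≈ 45.0 mm.

45.0 mm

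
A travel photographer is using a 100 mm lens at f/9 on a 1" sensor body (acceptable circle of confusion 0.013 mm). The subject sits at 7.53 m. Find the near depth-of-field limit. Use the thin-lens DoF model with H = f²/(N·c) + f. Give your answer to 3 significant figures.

6.93 m

Hyperfocal distance H = f²/(N·c) + f = 100²/(9 × 0.013) + 100 = 10000/0.117 + 100 ≈ 85570.1 mm ≈ 85.57 m.
Near limit Dn = s·(H − f)/(H + s − 2f) = 7530 × (85570.1 − 100) / (85570.1 + 7530 − 2 × 100) = 7530 × 85470.1 / 92900.1 ≈ 6927.8 mm ≈ 6.93 m.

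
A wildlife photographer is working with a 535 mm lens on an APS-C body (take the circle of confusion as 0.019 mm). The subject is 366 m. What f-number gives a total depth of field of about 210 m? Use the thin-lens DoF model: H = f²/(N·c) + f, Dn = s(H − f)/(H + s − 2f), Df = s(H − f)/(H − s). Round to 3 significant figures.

Write h = H − f = f²/(N·c). The thin-lens limits are Dn = s·h/(h + (s−f)) and Df = s·h/(h − (s−f)), so DoF = Df − Dn = 2·s·(s−f)·h / (h² − (s−f)²).
That is a quadratic in h: DoF·h² − 2·s·(s−f)·h − DoF·(s−f)² = 0 ⇒ h = (s−f)·(s + √(s² + DoF²)) / DoF = 365465 × (366000 + √(366000² + 210000²)) / 210000 = 365465 × (366000 + 421967) / 210000 ≈ 1371306 mm.
Then N = f²/(c·h) = 535² / (0.019 × 1371306) = 286225 / 26055 ≈ 11.

f/11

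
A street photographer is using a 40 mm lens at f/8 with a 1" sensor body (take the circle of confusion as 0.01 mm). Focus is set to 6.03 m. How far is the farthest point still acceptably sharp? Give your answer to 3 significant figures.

Hyperfocal distance H = f²/(N·c) + f = 40²/(8 × 0.01) + 40 = 1600/0.08 + 40 ≈ 20040.0 mm ≈ 20.04 m.
Far limit Df = s·(H − f)/(H − s) = 6030 × (20040.0 − 40) / (20040.0 − 6030) = 6030 × 20000.0 / 14010.0 ≈ 8608.1 mm ≈ 8.61 m.

8.61 m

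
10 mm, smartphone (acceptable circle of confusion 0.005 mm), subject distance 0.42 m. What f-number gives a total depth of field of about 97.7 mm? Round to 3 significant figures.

Write h = H − f = f²/(N·c). The thin-lens limits are Dn = s·h/(h + (s−f)) and Df = s·h/(h − (s−f)), so DoF = Df − Dn = 2·s·(s−f)·h / (h² − (s−f)²).
That is a quadratic in h: DoF·h² − 2·s·(s−f)·h − DoF·(s−f)² = 0 ⇒ h = (s−f)·(s + √(s² + DoF²)) / DoF = 410 × (420 + √(420² + 97.7²)) / 97.7 = 410 × (420 + 431.214) / 97.7 ≈ 3572.1 mm.
Then N = f²/(c·h) = 10² / (0.005 × 3572.1) = 100 / 17.861 ≈ 5.60.

f/5.60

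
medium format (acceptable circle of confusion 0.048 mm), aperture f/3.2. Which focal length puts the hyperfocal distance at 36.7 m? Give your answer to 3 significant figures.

75.0 mm

From H = f²/(N·c) + f, with f ≪ H: f ≈ √(H·N·c) = √(36700 × 3.2 × 0.048) = √5637.1 ≈ 75.08 mm.
Exact: f² + N·c·f − N·c·H = 0 ⇒ f = (−N·c + √((N·c)² + 4·N·c·H))/2 = (−0.1536 + √22549)/2 ≈ 75.004 mm ≈ 75.0 mm.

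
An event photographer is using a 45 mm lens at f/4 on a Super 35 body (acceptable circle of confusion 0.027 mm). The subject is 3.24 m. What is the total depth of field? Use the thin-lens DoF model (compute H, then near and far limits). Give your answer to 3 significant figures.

1.14 m

Hyperfocal distance H = f²/(N·c) + f = 45²/(4 × 0.027) + 45 = 2025/0.108 + 45 ≈ 18795.0 mm ≈ 18.80 m.
Near limit Dn = s·(H − f)/(H + s − 2f) = 3240 × (18795.0 − 45) / (18795.0 + 3240 − 2 × 45) = 3240 × 18750.0 / 21945.0 ≈ 2768.3 mm.
Far limit Df = s·(H − f)/(H − s) = 3240 × (18795.0 − 45) / (18795.0 − 3240) = 3240 × 18750.0 / 15555.0 ≈ 3905.5 mm.
Depth of field = Df − Dn = 3905.5 − 2768.3 ≈ 1137.2 mm ≈ 1.14 m.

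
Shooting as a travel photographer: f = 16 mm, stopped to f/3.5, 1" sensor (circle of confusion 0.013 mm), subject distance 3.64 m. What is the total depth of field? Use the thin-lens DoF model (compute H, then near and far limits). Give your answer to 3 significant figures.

Hyperfocal distance H = f²/(N·c) + f = 16²/(3.5 × 0.013) + 16 = 256/0.0455 + 16 ≈ 5642.4 mm ≈ 5.642 m.
Near limit Dn = s·(H − f)/(H + s − 2f) = 3640 × (5642.4 − 16) / (5642.4 + 3640 − 2 × 16) = 3640 × 5626.4 / 9250.4 ≈ 2214.0 mm.
Far limit Df = s·(H − f)/(H − s) = 3640 × (5642.4 − 16) / (5642.4 − 3640) = 3640 × 5626.4 / 2002.4 ≈ 10227.9 mm.
Depth of field = Df − Dn = 10227.9 − 2214.0 ≈ 8013.9 mm ≈ 8.01 m.

8.01 m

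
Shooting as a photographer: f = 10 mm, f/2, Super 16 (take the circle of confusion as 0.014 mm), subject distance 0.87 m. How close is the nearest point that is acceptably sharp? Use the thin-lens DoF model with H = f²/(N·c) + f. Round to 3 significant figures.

0.701 m

Hyperfocal distance H = f²/(N·c) + f = 10²/(2 × 0.014) + 10 = 100/0.028 + 10 ≈ 3581.4 mm ≈ 3.581 m.
Near limit Dn = s·(H − f)/(H + s − 2f) = 870 × (3581.4 − 10) / (3581.4 + 870 − 2 × 10) = 870 × 3571.4 / 4431.4 ≈ 701.16 mm ≈ 0.701 m.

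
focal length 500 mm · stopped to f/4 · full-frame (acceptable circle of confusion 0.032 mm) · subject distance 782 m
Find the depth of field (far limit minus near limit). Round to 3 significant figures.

745 m

Hyperfocal distance H = f²/(N·c) + f = 500²/(4 × 0.032) + 500 = 250000/0.128 + 500 ≈ 1953625.0 mm ≈ 1954 m.
Near limit Dn = s·(H − f)/(H + s − 2f) = 782000 × (1953625.0 − 500) / (1953625.0 + 782000 − 2 × 500) = 782000 × 1953125.0 / 2734625.0 ≈ 558520 mm.
Far limit Df = s·(H − f)/(H − s) = 782000 × (1953625.0 − 500) / (1953625.0 − 782000) = 782000 × 1953125.0 / 1171625.0 ≈ 1303611 mm.
Depth of field = Df − Dn = 1303611 − 558520 ≈ 745091 mm ≈ 745 m.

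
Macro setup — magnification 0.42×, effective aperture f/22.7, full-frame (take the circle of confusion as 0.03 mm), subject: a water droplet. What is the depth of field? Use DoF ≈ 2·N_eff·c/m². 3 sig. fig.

At magnification m, DoF ≈ 2·N_eff·c/m² = 2 × 22.7 × 0.03 / 0.42² = 1.362 / 0.1764 ≈ 7.72 mm.

7.72 mm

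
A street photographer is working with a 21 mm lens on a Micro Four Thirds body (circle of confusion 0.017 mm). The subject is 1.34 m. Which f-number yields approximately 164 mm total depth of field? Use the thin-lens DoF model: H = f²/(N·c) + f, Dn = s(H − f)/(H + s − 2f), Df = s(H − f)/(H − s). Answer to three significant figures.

f/1.20

Write h = H − f = f²/(N·c). The thin-lens limits are Dn = s·h/(h + (s−f)) and Df = s·h/(h − (s−f)), so DoF = Df − Dn = 2·s·(s−f)·h / (h² − (s−f)²).
That is a quadratic in h: DoF·h² − 2·s·(s−f)·h − DoF·(s−f)² = 0 ⇒ h = (s−f)·(s + √(s² + DoF²)) / DoF = 1319 × (1340 + √(1340² + 164²)) / 164 = 1319 × (1340 + 1350.00) / 164 ≈ 21635 mm.
Then N = f²/(c·h) = 21² / (0.017 × 21635) = 441 / 367.79 ≈ 1.20.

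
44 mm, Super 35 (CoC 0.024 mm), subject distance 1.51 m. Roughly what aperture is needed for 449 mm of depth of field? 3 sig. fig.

f/8.01

Write h = H − f = f²/(N·c). The thin-lens limits are Dn = s·h/(h + (s−f)) and Df = s·h/(h − (s−f)), so DoF = Df − Dn = 2·s·(s−f)·h / (h² − (s−f)²).
That is a quadratic in h: DoF·h² − 2·s·(s−f)·h − DoF·(s−f)² = 0 ⇒ h = (s−f)·(s + √(s² + DoF²)) / DoF = 1466 × (1510 + √(1510² + 449²)) / 449 = 1466 × (1510 + 1575.34) / 449 ≈ 10074 mm.
Then N = f²/(c·h) = 44² / (0.024 × 10074) = 1936 / 241.77 ≈ 8.01.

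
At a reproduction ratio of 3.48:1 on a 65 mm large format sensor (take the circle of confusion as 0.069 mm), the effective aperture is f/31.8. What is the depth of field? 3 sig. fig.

At magnification m, DoF ≈ 2·N_eff·c/m² = 2 × 31.8 × 0.069 / 3.48² = 4.388 / 12.11 ≈ 0.362 mm.

0.362 mm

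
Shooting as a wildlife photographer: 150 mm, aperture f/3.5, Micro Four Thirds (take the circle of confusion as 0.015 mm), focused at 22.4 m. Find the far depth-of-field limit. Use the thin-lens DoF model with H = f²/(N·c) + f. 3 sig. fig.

23.6 m

Hyperfocal distance H = f²/(N·c) + f = 150²/(3.5 × 0.015) + 150 = 22500/0.0525 + 150 ≈ 428721.4 mm ≈ 428.7 m.
Far limit Df = s·(H − f)/(H − s) = 22400 × (428721.4 − 150) / (428721.4 − 22400) = 22400 × 428571.4 / 406321.4 ≈ 23627 mm ≈ 23.6 m.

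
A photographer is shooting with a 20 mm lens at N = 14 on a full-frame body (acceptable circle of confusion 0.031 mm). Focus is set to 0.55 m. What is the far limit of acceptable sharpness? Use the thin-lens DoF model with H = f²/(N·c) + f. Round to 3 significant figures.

1.29 m

Hyperfocal distance H = f²/(N·c) + f = 20²/(14 × 0.031) + 20 = 400/0.434 + 20 ≈ 941.7 mm ≈ 0.942 m.
Far limit Df = s·(H − f)/(H − s) = 550 × (941.7 − 20) / (941.7 − 550) = 550 × 921.7 / 391.7 ≈ 1294.3 mm ≈ 1.29 m.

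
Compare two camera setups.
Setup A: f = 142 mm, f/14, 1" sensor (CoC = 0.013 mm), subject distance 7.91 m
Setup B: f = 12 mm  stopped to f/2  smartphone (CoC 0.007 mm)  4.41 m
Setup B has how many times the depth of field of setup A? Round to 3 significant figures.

4.14

Setup A: H = 142²/(14×0.013) + 142 ≈ 110933.2 mm; DoF = Df − Dn = 8506.4 − 7391.7 ≈ 1114.7 mm.
Setup B: H = 12²/(2×0.007) + 12 ≈ 10297.7 mm; DoF = Df − Dn = 7704.2 − 3089.1 ≈ 4615.1 mm.
Ratio = 4615.1 / 1114.7 ≈ 4.14.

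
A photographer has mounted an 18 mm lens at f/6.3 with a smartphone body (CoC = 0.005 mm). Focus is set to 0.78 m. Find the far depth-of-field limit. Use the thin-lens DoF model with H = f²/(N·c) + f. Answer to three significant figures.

0.842 m

Hyperfocal distance H = f²/(N·c) + f = 18²/(6.3 × 0.005) + 18 = 324/0.0315 + 18 ≈ 10303.7 mm ≈ 10.30 m.
Far limit Df = s·(H − f)/(H − s) = 780 × (10303.7 − 18) / (10303.7 − 780) = 780 × 10285.7 / 9523.7 ≈ 842.41 mm ≈ 0.842 m.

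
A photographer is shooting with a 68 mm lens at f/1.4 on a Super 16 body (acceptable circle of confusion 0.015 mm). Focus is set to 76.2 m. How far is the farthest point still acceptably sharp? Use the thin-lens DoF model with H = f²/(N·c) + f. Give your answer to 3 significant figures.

116 m

Hyperfocal distance H = f²/(N·c) + f = 68²/(1.4 × 0.015) + 68 = 4624/0.021 + 68 ≈ 220258.5 mm ≈ 220.3 m.
Far limit Df = s·(H − f)/(H − s) = 76200 × (220258.5 − 68) / (220258.5 − 76200) = 76200 × 220190.5 / 144058.5 ≈ 116470 mm ≈ 116 m.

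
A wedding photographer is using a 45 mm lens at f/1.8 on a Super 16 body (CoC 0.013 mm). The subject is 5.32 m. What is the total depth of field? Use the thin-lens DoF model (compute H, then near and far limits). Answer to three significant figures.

0.651 m

Hyperfocal distance H = f²/(N·c) + f = 45²/(1.8 × 0.013) + 45 = 2025/0.0234 + 45 ≈ 86583.5 mm ≈ 86.58 m.
Near limit Dn = s·(H − f)/(H + s − 2f) = 5320 × (86583.5 − 45) / (86583.5 + 5320 − 2 × 45) = 5320 × 86538.5 / 91813.5 ≈ 5014.35 mm.
Far limit Df = s·(H − f)/(H − s) = 5320 × (86583.5 − 45) / (86583.5 − 5320) = 5320 × 86538.5 / 81263.5 ≈ 5665.33 mm.
Depth of field = Df − Dn = 5665.33 − 5014.35 ≈ 650.98 mm ≈ 0.651 m.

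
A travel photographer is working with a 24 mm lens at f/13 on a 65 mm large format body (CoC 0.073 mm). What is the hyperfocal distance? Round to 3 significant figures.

Hyperfocal distance H = f²/(N·c) + f = 24²/(13 × 0.073) + 24 = 576/0.949 + 24 ≈ 631.0 mm ≈ 0.631 m.

0.631 m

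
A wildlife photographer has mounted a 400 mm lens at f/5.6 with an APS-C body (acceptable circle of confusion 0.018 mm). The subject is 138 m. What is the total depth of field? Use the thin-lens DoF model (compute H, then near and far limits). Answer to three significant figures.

Hyperfocal distance H = f²/(N·c) + f = 400²/(5.6 × 0.018) + 400 = 160000/0.1008 + 400 ≈ 1587701.6 mm ≈ 1588 m.
Near limit Dn = s·(H − f)/(H + s − 2f) = 138000 × (1587701.6 − 400) / (1587701.6 + 138000 − 2 × 400) = 138000 × 1587301.6 / 1724901.6 ≈ 126991 mm.
Far limit Df = s·(H − f)/(H − s) = 138000 × (1587701.6 − 400) / (1587701.6 − 138000) = 138000 × 1587301.6 / 1449701.6 ≈ 151098 mm.
Depth of field = Df − Dn = 151098 − 126991 ≈ 24107 mm ≈ 24.1 m.

24.1 m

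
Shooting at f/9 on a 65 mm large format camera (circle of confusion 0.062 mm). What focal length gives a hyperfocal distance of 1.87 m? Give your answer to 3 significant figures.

From H = f²/(N·c) + f, with f ≪ H: f ≈ √(H·N·c) = √(1870 × 9 × 0.062) = √1043.5 ≈ 32.30 mm.
Exact: f² + N·c·f − N·c·H = 0 ⇒ f = (−N·c + √((N·c)² + 4·N·c·H))/2 = (−0.558 + √4174.2)/2 ≈ 32.025 mm ≈ 32.0 mm.

32.0 mm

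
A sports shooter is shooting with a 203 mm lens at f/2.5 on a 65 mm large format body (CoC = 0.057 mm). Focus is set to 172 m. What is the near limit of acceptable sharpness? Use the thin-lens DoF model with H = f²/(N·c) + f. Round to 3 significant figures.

108 m

Hyperfocal distance H = f²/(N·c) + f = 203²/(2.5 × 0.057) + 203 = 41209/0.1425 + 203 ≈ 289389.0 mm ≈ 289.4 m.
Near limit Dn = s·(H − f)/(H + s − 2f) = 172000 × (289389.0 − 203) / (289389.0 + 172000 − 2 × 203) = 172000 × 289186.0 / 460983.0 ≈ 107900 mm ≈ 108 m.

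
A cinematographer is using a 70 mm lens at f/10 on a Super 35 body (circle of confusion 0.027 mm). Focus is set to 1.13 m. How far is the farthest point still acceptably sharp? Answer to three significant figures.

Hyperfocal distance H = f²/(N·c) + f = 70²/(10 × 0.027) + 70 = 4900/0.27 + 70 ≈ 18218.1 mm ≈ 18.22 m.
Far limit Df = s·(H − f)/(H − s) = 1130 × (18218.1 − 70) / (18218.1 − 1130) = 1130 × 18148.1 / 17088.1 ≈ 1200.1 mm ≈ 1.20 m.

1.20 m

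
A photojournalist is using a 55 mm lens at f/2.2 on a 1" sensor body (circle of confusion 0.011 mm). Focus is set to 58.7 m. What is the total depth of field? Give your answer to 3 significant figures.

Hyperfocal distance H = f²/(N·c) + f = 55²/(2.2 × 0.011) + 55 = 3025/0.0242 + 55 ≈ 125055.0 mm ≈ 125.1 m.
Near limit Dn = s·(H − f)/(H + s − 2f) = 58700 × (125055.0 − 55) / (125055.0 + 58700 − 2 × 55) = 58700 × 125000.0 / 183645.0 ≈ 39955 mm.
Far limit Df = s·(H − f)/(H − s) = 58700 × (125055.0 − 55) / (125055.0 − 58700) = 58700 × 125000.0 / 66355.0 ≈ 110579 mm.
Depth of field = Df − Dn = 110579 − 39955 ≈ 70624 mm ≈ 70.6 m.

70.6 m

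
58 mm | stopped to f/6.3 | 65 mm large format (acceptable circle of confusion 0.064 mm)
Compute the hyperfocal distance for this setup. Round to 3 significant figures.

Hyperfocal distance H = f²/(N·c) + f = 58²/(6.3 × 0.064) + 58 = 3364/0.4032 + 58 ≈ 8401.3 mm ≈ 8.40 m.

8.40 m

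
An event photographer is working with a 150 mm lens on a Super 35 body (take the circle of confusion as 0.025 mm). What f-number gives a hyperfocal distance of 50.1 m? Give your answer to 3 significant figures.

f/18

Rearrange H = f²/(N·c) + f for N: N = f² / ((H − f)·c).
N = 150² / ((50100 − 150) × 0.025) = 22500 / 1249 ≈ 18.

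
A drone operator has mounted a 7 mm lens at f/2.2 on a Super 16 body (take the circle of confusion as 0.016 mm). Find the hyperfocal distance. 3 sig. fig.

1.40 m

Hyperfocal distance H = f²/(N·c) + f = 7²/(2.2 × 0.016) + 7 = 49/0.0352 + 7 ≈ 1399.0 mm ≈ 1.40 m.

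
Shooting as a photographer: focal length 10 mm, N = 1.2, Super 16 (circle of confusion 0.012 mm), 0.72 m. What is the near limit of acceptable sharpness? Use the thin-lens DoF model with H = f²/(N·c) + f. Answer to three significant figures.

Hyperfocal distance H = f²/(N·c) + f = 10²/(1.2 × 0.012) + 10 = 100/0.0144 + 10 ≈ 6954.4 mm ≈ 6.954 m.
Near limit Dn = s·(H − f)/(H + s − 2f) = 720 × (6954.4 − 10) / (6954.4 + 720 − 2 × 10) = 720 × 6944.4 / 7654.4 ≈ 653.22 mm ≈ 0.653 m.

0.653 m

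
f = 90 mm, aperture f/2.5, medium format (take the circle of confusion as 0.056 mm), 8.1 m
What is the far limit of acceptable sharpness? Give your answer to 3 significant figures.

9.40 m

Hyperfocal distance H = f²/(N·c) + f = 90²/(2.5 × 0.056) + 90 = 8100/0.14 + 90 ≈ 57947.1 mm ≈ 57.95 m.
Far limit Df = s·(H − f)/(H − s) = 8100 × (57947.1 − 90) / (57947.1 − 8100) = 8100 × 57857.1 / 49847.1 ≈ 9401.6 mm ≈ 9.40 m.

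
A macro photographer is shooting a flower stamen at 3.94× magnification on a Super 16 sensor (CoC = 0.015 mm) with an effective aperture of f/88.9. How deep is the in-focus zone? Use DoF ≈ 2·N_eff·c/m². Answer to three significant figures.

0.172 mm

At magnification m, DoF ≈ 2·N_eff·c/m² = 2 × 88.9 × 0.015 / 3.94² = 2.667 / 15.52 ≈ 0.172 mm.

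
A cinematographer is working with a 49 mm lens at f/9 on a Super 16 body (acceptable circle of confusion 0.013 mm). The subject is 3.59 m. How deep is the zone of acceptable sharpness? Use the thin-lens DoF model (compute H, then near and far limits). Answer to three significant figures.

1.28 m

Hyperfocal distance H = f²/(N·c) + f = 49²/(9 × 0.013) + 49 = 2401/0.117 + 49 ≈ 20570.4 mm ≈ 20.57 m.
Near limit Dn = s·(H − f)/(H + s − 2f) = 3590 × (20570.4 − 49) / (20570.4 + 3590 − 2 × 49) = 3590 × 20521.4 / 24062.4 ≈ 3061.7 mm.
Far limit Df = s·(H − f)/(H − s) = 3590 × (20570.4 − 49) / (20570.4 − 3590) = 3590 × 20521.4 / 16980.4 ≈ 4338.6 mm.
Depth of field = Df − Dn = 4338.6 − 3061.7 ≈ 1276.9 mm ≈ 1.28 m.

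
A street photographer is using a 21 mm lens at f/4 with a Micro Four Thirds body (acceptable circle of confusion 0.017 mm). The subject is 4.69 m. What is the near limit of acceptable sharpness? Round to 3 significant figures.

2.73 m

Hyperfocal distance H = f²/(N·c) + f = 21²/(4 × 0.017) + 21 = 441/0.068 + 21 ≈ 6506.3 mm ≈ 6.506 m.
Near limit Dn = s·(H − f)/(H + s − 2f) = 4690 × (6506.3 − 21) / (6506.3 + 4690 − 2 × 21) = 4690 × 6485.3 / 11154.3 ≈ 2726.8 mm ≈ 2.73 m.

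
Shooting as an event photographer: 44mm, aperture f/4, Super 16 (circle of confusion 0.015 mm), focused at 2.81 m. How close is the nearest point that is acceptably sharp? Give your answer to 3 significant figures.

2.59 m

Hyperfocal distance H = f²/(N·c) + f = 44²/(4 × 0.015) + 44 = 1936/0.06 + 44 ≈ 32310.7 mm ≈ 32.31 m.
Near limit Dn = s·(H − f)/(H + s − 2f) = 2810 × (32310.7 − 44) / (32310.7 + 2810 − 2 × 44) = 2810 × 32266.7 / 35032.7 ≈ 2588.1 mm ≈ 2.59 m.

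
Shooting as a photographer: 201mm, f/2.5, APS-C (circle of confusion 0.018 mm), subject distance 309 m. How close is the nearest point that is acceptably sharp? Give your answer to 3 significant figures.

230 m

Hyperfocal distance H = f²/(N·c) + f = 201²/(2.5 × 0.018) + 201 = 40401/0.045 + 201 ≈ 898001.0 mm ≈ 898.0 m.
Near limit Dn = s·(H − f)/(H + s − 2f) = 309000 × (898001.0 − 201) / (898001.0 + 309000 − 2 × 201) = 309000 × 897800.0 / 1206599.0 ≈ 229919 mm ≈ 230 m.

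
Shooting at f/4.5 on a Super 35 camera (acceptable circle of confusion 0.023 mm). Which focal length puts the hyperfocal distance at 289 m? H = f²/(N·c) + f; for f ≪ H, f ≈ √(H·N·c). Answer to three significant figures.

From H = f²/(N·c) + f, with f ≪ H: f ≈ √(H·N·c) = √(289000 × 4.5 × 0.023) = √29912 ≈ 172.9 mm.
The +f correction barely moves this — solving exactly, f² + N·c·f − N·c·H = 0 ⇒ f = (−N·c + √((N·c)² + 4·N·c·H))/2 = (−0.1035 + √119646)/2 ≈ 172.90 mm, so f ≈ 173 mm.

173 mm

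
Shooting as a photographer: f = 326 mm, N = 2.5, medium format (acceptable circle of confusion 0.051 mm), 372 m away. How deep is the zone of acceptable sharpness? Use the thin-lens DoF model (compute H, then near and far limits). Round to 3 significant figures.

414 m

Hyperfocal distance H = f²/(N·c) + f = 326²/(2.5 × 0.051) + 326 = 106276/0.1275 + 326 ≈ 833863.3 mm ≈ 833.9 m.
Near limit Dn = s·(H − f)/(H + s − 2f) = 372000 × (833863.3 − 326) / (833863.3 + 372000 − 2 × 326) = 372000 × 833537.3 / 1205211.3 ≈ 257279 mm.
Far limit Df = s·(H − f)/(H − s) = 372000 × (833863.3 − 326) / (833863.3 − 372000) = 372000 × 833537.3 / 461863.3 ≈ 671359 mm.
Depth of field = Df − Dn = 671359 − 257279 ≈ 414080 mm ≈ 414 m.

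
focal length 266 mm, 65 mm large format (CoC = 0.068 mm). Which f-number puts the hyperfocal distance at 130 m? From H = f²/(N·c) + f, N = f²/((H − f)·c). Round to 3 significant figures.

Rearrange H = f²/(N·c) + f for N: N = f² / ((H − f)·c).
N = 266² / ((130000 − 266) × 0.068) = 70756 / 8822 ≈ 8.02.

f/8.02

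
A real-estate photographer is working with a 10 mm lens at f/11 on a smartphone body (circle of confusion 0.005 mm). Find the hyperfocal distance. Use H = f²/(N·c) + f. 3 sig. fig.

1.83 m

Hyperfocal distance H = f²/(N·c) + f = 10²/(11 × 0.005) + 10 = 100/0.055 + 10 ≈ 1828.2 mm ≈ 1.83 m.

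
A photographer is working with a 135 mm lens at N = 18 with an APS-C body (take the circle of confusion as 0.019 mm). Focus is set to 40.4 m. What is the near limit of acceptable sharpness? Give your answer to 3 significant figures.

23.0 m

Hyperfocal distance H = f²/(N·c) + f = 135²/(18 × 0.019) + 135 = 18225/0.342 + 135 ≈ 53424.5 mm ≈ 53.42 m.
Near limit Dn = s·(H − f)/(H + s − 2f) = 40400 × (53424.5 − 135) / (53424.5 + 40400 − 2 × 135) = 40400 × 53289.5 / 93554.5 ≈ 23012 mm ≈ 23.0 m.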